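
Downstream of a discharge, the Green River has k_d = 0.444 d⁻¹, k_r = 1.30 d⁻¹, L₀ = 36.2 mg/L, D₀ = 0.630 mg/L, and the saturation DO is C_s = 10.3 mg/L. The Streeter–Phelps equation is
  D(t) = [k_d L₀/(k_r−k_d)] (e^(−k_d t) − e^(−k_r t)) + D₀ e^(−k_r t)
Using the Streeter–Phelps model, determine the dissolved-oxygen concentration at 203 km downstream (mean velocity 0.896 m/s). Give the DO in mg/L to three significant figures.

DO ≈ 5.04 mg/L

Travel time t = x/v = 203 km / (0.896 m/s) = 203000 m / 0.896 m/s = 226600 s = 2.622 d.
k_d L₀/(k_r−k_d) = 0.444×36.2/(1.30−0.444) = 16.07/0.8560 = 18.78 mg/L.
e^(−k_d t) = e^(−0.444×2.622) = 0.3121; e^(−k_r t) = e^(−1.30×2.622) = 0.03308.
D = 18.78 × (0.3121 − 0.03308) + 0.630 × 0.03308 = 5.240 + 0.02084 = 5.261 mg/L.
DO = C_s − D = 10.3 − 5.261 = 5.039 mg/L.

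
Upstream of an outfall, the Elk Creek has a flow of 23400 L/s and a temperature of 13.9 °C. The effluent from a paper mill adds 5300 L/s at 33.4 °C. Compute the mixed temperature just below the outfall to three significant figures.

Flow-weighted mixing: C = (Q_r C_r + Q_w C_w)/(Q_r + Q_w)
= (23400×13.9 + 5300×33.4)/(23400 + 5300) = 502300/28700 = 17.50 °C.

17.5 °C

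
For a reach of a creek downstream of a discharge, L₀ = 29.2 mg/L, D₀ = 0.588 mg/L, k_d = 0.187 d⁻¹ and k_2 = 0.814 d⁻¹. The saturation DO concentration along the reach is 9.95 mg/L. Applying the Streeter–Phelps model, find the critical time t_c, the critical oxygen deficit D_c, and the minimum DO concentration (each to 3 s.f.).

t_c ≈ 2.23 d; D_c ≈ 4.42 mg/L; min DO ≈ 5.53 mg/L

At the critical point dD/dt = 0, so k_d L₀ e^(−k_d t) = k_2 D. Substituting D(t) from the Streeter–Phelps equation and solving for t gives
t_c = ln[(k_2/k_d)(1 − D₀(k_2−k_d)/(k_d L₀))] / (k_2−k_d).
Here k_2−k_d = 0.6270 d⁻¹ and 1 − D₀(k_2−k_d)/(k_d L₀) = 1 − 0.588×0.6270/(0.187×29.2) = 0.9325, so
t_c = ln(4.353 × 0.9325) / 0.6270 = 1.401 / 0.6270 = 2.234 d.
D_c = (k_d/k_2) L₀ e^(−k_d t_c) = (0.187/0.814) × 29.2 × e^(−0.187×2.234) = 0.2297 × 29.2 × 0.6585 = 4.417 mg/L.
Minimum DO = C_s − D_c = 9.95 − 4.417 = 5.533 mg/L.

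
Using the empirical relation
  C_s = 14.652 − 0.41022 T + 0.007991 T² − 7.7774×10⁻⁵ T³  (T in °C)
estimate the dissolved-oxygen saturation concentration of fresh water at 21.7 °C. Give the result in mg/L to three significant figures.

C_s ≈ 8.72 mg/L

C_s = 14.652 − 0.41022×21.7 + 0.007991×21.7² − 7.7774×10⁻⁵×21.7³ = 8.718 mg/L.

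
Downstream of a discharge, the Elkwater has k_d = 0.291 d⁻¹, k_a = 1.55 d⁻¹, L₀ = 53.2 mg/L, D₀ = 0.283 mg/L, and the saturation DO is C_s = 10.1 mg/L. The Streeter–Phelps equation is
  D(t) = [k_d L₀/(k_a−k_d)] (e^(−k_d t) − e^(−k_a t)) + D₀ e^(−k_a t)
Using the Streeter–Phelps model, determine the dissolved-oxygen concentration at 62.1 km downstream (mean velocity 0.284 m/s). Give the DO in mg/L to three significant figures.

Travel time t = x/v = 62.1 km / (0.284 m/s) = 62100 m / 0.284 m/s = 218700 s = 2.531 d.
k_d L₀/(k_a−k_d) = 0.291×53.2/(1.55−0.291) = 15.48/1.259 = 12.30 mg/L.
e^(−k_d t) = e^(−0.291×2.531) = 0.4788; e^(−k_a t) = e^(−1.55×2.531) = 0.01979.
D = 12.30 × (0.4788 − 0.01979) + 0.283 × 0.01979 = 5.644 + 0.005600 = 5.650 mg/L.
DO = C_s − D = 10.1 − 5.650 = 4.450 mg/L.

DO ≈ 4.45 mg/L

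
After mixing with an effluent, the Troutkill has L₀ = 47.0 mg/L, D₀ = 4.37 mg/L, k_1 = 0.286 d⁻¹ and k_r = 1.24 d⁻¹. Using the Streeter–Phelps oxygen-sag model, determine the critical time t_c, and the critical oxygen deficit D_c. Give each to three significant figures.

With k_r/k_1 = 4.336 and 1 − D₀(k_r−k_1)/(k_1 L₀) = 0.6899,
t_c = ln(4.336 × 0.6899) / (1.24 − 0.286) = ln(2.991) / 0.9540 = 1.096/0.9540 = 1.148 d.
L(t_c) = L₀ e^(−k_1 t_c) = 47.0 × 0.7200 = 33.84 mg/L, and at the critical point k_r D_c = k_1 L, so D_c = (0.286/1.24) × 33.84 = 7.805 mg/L.

t_c ≈ 1.15 d; D_c ≈ 7.81 mg/L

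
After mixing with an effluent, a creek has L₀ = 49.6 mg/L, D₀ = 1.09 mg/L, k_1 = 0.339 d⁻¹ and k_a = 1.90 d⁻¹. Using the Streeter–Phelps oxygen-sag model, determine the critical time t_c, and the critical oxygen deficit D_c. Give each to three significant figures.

At the critical point dD/dt = 0, so k_1 L₀ e^(−k_1 t) = k_a D. Substituting D(t) from the Streeter–Phelps equation and solving for t gives
t_c = ln[(k_a/k_1)(1 − D₀(k_a−k_1)/(k_1 L₀))] / (k_a−k_1).
Here k_a−k_1 = 1.561 d⁻¹ and 1 − D₀(k_a−k_1)/(k_1 L₀) = 1 − 1.09×1.561/(0.339×49.6) = 0.8988, so
t_c = ln(5.605 × 0.8988) / 1.561 = 1.617 / 1.561 = 1.036 d.
L(t_c) = L₀ e^(−k_1 t_c) = 49.6 × 0.7039 = 34.91 mg/L, and at the critical point k_a D_c = k_1 L, so D_c = (0.339/1.90) × 34.91 = 6.229 mg/L.

t_c ≈ 1.04 d; D_c ≈ 6.23 mg/L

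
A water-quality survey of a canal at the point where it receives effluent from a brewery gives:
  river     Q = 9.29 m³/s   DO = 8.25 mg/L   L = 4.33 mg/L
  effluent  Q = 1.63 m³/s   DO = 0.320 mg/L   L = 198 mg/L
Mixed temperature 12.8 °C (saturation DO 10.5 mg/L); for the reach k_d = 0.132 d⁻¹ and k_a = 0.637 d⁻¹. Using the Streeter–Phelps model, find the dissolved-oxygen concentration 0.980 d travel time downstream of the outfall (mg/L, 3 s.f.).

Mixed DO = (9.29×8.25 + 1.63×0.320)/(9.29+1.63) = 77.16/10.92 = 7.066 mg/L.
Mixed L₀ = (9.29×4.33 + 1.63×198)/(10.92) = 363.0/10.92 = 33.24 mg/L.
Initial deficit D₀ = C_s − DO₀ = 10.5 − 7.066 = 3.434 mg/L.
D(0.980) = [0.132×33.24/(0.637−0.132)](e^(−0.132×0.980) − e^(−0.637×0.980)) + 3.434 e^(−0.637×0.980)
= 8.688 × (0.8787 − 0.5357) + 3.434 × 0.5357 = 4.819 mg/L.
DO = 10.5 − 4.819 = 5.681 mg/L.

DO ≈ 5.68 mg/L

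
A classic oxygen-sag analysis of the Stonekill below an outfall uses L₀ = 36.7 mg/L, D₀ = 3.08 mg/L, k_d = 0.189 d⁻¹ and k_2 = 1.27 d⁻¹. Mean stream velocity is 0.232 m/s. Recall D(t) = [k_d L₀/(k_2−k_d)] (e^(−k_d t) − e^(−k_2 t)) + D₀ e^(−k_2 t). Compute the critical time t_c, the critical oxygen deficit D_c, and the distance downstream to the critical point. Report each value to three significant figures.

t_c = [1/(k_2−k_d)] ln[(k_2/k_d)(1 − D₀(k_2−k_d)/(k_d L₀))]
= [1/(1.27−0.189)] ln[(1.27/0.189)(1 − 3.08×1.081/(0.189×36.7))]
= (1/1.081) ln[6.720 × 0.5200] = 0.9251 × ln(3.494) = 0.9251 × 1.251 = 1.157 d.
D_c = (k_d/k_2) L₀ e^(−k_d t_c) = (0.189/1.27) × 36.7 × e^(−0.189×1.157) = 0.1488 × 36.7 × 0.8035 = 4.389 mg/L.
x_c = v t_c = 0.232 m/s × 1.157 d × 86400 s/d = 23200 m ≈ 23.2 km.

t_c ≈ 1.16 d; D_c ≈ 4.39 mg/L; x_c ≈ 23.2 km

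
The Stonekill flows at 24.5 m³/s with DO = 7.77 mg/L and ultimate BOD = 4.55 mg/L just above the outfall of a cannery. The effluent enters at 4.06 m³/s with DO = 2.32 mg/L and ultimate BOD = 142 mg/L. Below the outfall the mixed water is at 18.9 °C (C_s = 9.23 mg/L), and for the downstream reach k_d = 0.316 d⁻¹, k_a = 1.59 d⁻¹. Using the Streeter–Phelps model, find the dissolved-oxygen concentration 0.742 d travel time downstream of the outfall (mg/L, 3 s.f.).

Mixed DO = (24.5×7.77 + 4.06×2.32)/(24.5+4.06) = 199.8/28.56 = 6.995 mg/L.
Mixed L₀ = (24.5×4.55 + 4.06×142)/(28.56) = 688.0/28.56 = 24.09 mg/L.
Initial deficit D₀ = C_s − DO₀ = 9.23 − 6.995 = 2.235 mg/L.
D(0.742) = [0.316×24.09/(1.59−0.316)](e^(−0.316×0.742) − e^(−1.59×0.742)) + 2.235 e^(−1.59×0.742)
= 5.975 × (0.7910 − 0.3073) + 2.235 × 0.3073 = 3.577 mg/L.
DO = 9.23 − 3.577 = 5.653 mg/L.

DO ≈ 5.65 mg/L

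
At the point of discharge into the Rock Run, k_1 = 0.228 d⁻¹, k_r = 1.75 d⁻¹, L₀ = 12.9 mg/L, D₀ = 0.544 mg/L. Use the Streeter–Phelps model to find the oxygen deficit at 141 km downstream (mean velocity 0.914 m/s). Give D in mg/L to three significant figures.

D ≈ 1.23 mg/L

Travel time t = x/v = 141 km / (0.914 m/s) = 141000 m / 0.914 m/s = 154300 s = 1.785 d.
k_1 L₀/(k_r−k_1) = 0.228×12.9/(1.75−0.228) = 2.941/1.522 = 1.932 mg/L.
e^(−k_1 t) = e^(−0.228×1.785) = 0.6656; e^(−k_r t) = e^(−1.75×1.785) = 0.04395.
D = 1.932 × (0.6656 − 0.04395) + 0.544 × 0.04395 = 1.201 + 0.02391 = 1.225 mg/L.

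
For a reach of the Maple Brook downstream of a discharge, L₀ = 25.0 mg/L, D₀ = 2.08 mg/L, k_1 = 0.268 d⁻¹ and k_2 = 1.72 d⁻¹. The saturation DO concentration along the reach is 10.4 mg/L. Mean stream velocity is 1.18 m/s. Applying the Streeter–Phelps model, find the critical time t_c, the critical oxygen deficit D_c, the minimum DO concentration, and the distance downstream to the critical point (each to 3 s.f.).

t_c ≈ 0.868 d; D_c ≈ 3.09 mg/L; min DO ≈ 7.31 mg/L; x_c ≈ 88.5 km

t_c = [1/(k_2−k_1)] ln[(k_2/k_1)(1 − D₀(k_2−k_1)/(k_1 L₀))]
= [1/(1.72−0.268)] ln[(1.72/0.268)(1 − 2.08×1.452/(0.268×25.0))]
= (1/1.452) ln[6.418 × 0.5492] = 0.6887 × ln(3.525) = 0.6887 × 1.260 = 0.8677 d.
D_c = (k_1/k_2) L₀ e^(−k_1 t_c) = (0.268/1.72) × 25.0 × e^(−0.268×0.8677) = 0.1558 × 25.0 × 0.7925 = 3.087 mg/L.
Minimum DO = C_s − D_c = 10.4 − 3.087 = 7.313 mg/L.
x_c = v t_c = 1.18 m/s × 0.8677 d × 86400 s/d = 88460 m ≈ 88.5 km.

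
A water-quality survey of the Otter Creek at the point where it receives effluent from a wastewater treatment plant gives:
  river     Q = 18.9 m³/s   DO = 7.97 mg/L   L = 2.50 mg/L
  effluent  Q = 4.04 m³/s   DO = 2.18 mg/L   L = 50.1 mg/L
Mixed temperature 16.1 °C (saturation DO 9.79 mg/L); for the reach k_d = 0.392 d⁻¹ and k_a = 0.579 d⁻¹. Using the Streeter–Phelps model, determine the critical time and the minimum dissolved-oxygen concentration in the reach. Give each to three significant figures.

Mixed DO = (18.9×7.97 + 4.04×2.18)/(18.9+4.04) = 159.4/22.94 = 6.950 mg/L.
Mixed L₀ = (18.9×2.50 + 4.04×50.1)/(22.94) = 249.7/22.94 = 10.88 mg/L.
Initial deficit D₀ = C_s − DO₀ = 9.79 − 6.950 = 2.840 mg/L.
t_c = (1/0.1870) ln[(0.579/0.392)(1 − 2.840×0.1870/(0.392×10.88))] = 5.348 × ln(1.293) = 1.375 d.
D_c = (0.392/0.579) × 10.88 × e^(−0.392×1.375) = 0.6770 × 10.88 × 0.5834 = 4.298 mg/L.
Minimum DO = 9.79 − 4.298 = 5.492 mg/L.

t_c ≈ 1.37 d; minimum DO ≈ 5.49 mg/L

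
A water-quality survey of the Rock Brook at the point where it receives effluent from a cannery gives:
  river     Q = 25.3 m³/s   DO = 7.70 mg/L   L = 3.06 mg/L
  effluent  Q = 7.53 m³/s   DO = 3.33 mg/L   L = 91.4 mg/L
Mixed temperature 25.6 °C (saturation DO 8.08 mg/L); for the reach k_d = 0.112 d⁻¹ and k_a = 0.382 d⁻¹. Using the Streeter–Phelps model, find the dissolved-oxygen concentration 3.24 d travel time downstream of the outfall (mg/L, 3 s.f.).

Mixed DO = (25.3×7.70 + 7.53×3.33)/(25.3+7.53) = 219.9/32.83 = 6.698 mg/L.
Mixed L₀ = (25.3×3.06 + 7.53×91.4)/(32.83) = 765.7/32.83 = 23.32 mg/L.
Initial deficit D₀ = C_s − DO₀ = 8.08 − 6.698 = 1.382 mg/L.
D(3.24) = [0.112×23.32/(0.382−0.112)](e^(−0.112×3.24) − e^(−0.382×3.24)) + 1.382 e^(−0.382×3.24)
= 9.674 × (0.6957 − 0.2901) + 1.382 × 0.2901 = 4.325 mg/L.
DO = 8.08 − 4.325 = 3.755 mg/L.

DO ≈ 3.76 mg/L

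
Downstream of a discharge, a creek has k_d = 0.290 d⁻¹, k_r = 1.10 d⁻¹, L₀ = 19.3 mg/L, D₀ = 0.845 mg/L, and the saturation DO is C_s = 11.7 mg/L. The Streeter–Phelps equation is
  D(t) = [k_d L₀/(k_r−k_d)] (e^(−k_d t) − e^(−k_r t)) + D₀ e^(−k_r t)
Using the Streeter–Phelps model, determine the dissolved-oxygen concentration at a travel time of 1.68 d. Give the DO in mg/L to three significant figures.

DO ≈ 8.41 mg/L

k_d L₀/(k_r−k_d) = 0.290×19.3/(1.10−0.290) = 5.597/0.8100 = 6.910 mg/L.
e^(−k_d t) = e^(−0.290×1.680) = 0.6143; e^(−k_r t) = e^(−1.10×1.680) = 0.1576.
D = 6.910 × (0.6143 − 0.1576) + 0.845 × 0.1576 = 3.156 + 0.1331 = 3.290 mg/L.
DO = C_s − D = 11.7 − 3.290 = 8.410 mg/L.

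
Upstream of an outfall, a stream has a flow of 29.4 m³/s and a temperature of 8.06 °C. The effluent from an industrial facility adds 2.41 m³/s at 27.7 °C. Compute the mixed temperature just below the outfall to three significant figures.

Flow-weighted mixing: C = (Q_r C_r + Q_w C_w)/(Q_r + Q_w)
= (29.4×8.06 + 2.41×27.7)/(29.4 + 2.41) = 303.7/31.81 = 9.548 °C.

9.55 °C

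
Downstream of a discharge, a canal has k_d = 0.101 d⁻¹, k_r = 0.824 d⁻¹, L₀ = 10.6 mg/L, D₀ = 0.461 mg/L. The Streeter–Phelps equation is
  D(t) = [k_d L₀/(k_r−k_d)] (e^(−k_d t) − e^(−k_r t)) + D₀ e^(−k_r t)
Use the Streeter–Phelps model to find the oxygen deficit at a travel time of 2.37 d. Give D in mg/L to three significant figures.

k_d L₀/(k_r−k_d) = 0.101×10.6/(0.824−0.101) = 1.071/0.7230 = 1.481 mg/L.
e^(−k_d t) = e^(−0.101×2.370) = 0.7871; e^(−k_r t) = e^(−0.824×2.370) = 0.1419.
D = 1.481 × (0.7871 − 0.1419) + 0.461 × 0.1419 = 0.9555 + 0.06540 = 1.021 mg/L.

D ≈ 1.02 mg/L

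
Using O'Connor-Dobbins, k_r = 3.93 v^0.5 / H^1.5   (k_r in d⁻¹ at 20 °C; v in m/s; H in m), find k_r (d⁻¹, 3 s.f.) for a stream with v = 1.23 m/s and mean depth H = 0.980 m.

k_r ≈ 4.49 d⁻¹

k_r = 3.93 × 1.23^0.5 / 0.980^1.5 = 3.93 × 1.109 / 0.9702 = 4.493 d⁻¹.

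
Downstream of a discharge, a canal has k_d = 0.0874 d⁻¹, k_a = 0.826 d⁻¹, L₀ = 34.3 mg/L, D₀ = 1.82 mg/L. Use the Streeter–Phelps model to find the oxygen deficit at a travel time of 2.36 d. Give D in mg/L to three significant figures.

k_d L₀/(k_a−k_d) = 0.0874×34.3/(0.826−0.0874) = 2.998/0.7386 = 4.059 mg/L.
e^(−k_d t) = e^(−0.0874×2.360) = 0.8136; e^(−k_a t) = e^(−0.826×2.360) = 0.1424.
D = 4.059 × (0.8136 − 0.1424) + 1.82 × 0.1424 = 2.724 + 0.2591 = 2.984 mg/L.

D ≈ 2.98 mg/L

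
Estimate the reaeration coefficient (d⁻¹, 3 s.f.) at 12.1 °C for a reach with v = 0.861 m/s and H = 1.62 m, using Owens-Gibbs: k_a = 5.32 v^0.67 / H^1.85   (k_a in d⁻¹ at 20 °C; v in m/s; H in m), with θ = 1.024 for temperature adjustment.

k_a(20) = 5.32 × 0.861^0.67 / 1.62^1.85 = 5.32 × 0.9046 / 2.441 = 1.971 d⁻¹.
k_a(12.1) = 1.971 × 1.024^(12.1−20) = 1.971 × 0.8291 = 1.635 d⁻¹.

k_a ≈ 1.63 d⁻¹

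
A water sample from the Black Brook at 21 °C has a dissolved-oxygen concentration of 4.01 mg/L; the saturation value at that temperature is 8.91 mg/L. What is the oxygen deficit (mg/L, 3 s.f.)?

D = C_s − C = 8.91 − 4.01 = 4.90 mg/L.

D ≈ 4.90 mg/L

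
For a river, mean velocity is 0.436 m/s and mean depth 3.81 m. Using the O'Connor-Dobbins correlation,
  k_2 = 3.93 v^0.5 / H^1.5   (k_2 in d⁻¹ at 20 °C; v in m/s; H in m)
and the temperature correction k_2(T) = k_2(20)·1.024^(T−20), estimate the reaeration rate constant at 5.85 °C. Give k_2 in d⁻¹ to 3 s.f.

k_2(20) = 3.93 × 0.436^0.5 / 3.81^1.5 = 3.93 × 0.6603 / 7.437 = 0.3489 d⁻¹.
k_2(5.85) = 0.3489 × 1.024^(5.85−20) = 0.3489 × 0.7149 = 0.2495 d⁻¹.

k_2 ≈ 0.249 d⁻¹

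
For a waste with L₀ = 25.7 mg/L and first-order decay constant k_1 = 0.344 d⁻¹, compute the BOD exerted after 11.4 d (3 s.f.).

y ≈ 25.2 mg/L

y_t = L₀(1 − e^(−k_1 t)) = 25.7 × (1 − e^(−0.344×11.4))
= 25.7 × (1 − 0.01981) = 25.7 × 0.9802 = 25.19 mg/L.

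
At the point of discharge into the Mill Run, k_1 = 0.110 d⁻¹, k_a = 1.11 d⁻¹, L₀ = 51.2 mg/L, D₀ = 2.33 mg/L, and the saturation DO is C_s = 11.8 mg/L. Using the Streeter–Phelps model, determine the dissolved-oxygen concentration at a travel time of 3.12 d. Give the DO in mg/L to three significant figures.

k_1 L₀/(k_a−k_1) = 0.110×51.2/(1.11−0.110) = 5.632/1.000 = 5.632 mg/L.
e^(−k_1 t) = e^(−0.110×3.120) = 0.7095; e^(−k_a t) = e^(−1.11×3.120) = 0.03133.
D = 5.632 × (0.7095 − 0.03133) + 2.33 × 0.03133 = 3.819 + 0.07300 = 3.892 mg/L.
DO = C_s − D = 11.8 − 3.892 = 7.908 mg/L.

DO ≈ 7.91 mg/L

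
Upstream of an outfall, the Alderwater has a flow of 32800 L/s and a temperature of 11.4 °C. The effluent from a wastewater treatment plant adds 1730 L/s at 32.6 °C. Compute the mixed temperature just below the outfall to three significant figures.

12.5 °C

Flow-weighted mixing: C = (Q_r C_r + Q_w C_w)/(Q_r + Q_w)
= (32800×11.4 + 1730×32.6)/(32800 + 1730) = 430300/34530 = 12.46 °C.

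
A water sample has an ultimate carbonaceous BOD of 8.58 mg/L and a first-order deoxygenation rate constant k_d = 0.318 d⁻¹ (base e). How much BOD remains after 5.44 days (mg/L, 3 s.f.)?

L_t = L₀ e^(−k_d t) = 8.58 × e^(−0.318×5.44) = 8.58 × 0.1773 = 1.521 mg/L.

L ≈ 1.52 mg/L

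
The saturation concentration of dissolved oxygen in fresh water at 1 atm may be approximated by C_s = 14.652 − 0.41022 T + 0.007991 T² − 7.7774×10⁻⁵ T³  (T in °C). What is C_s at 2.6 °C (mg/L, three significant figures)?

C_s = 14.652 − 0.41022×2.6 + 0.007991×2.6² − 7.7774×10⁻⁵×2.6³ = 13.64 mg/L.

C_s ≈ 13.6 mg/L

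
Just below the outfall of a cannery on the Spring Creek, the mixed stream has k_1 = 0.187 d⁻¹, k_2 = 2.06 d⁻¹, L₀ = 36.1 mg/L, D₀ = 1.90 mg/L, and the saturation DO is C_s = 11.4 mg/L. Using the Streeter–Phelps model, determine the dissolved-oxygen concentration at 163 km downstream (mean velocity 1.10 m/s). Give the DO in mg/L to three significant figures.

Travel time t = x/v = 163 km / (1.10 m/s) = 163000 m / 1.10 m/s = 148200 s = 1.715 d.
k_1 L₀/(k_2−k_1) = 0.187×36.1/(2.06−0.187) = 6.751/1.873 = 3.604 mg/L.
e^(−k_1 t) = e^(−0.187×1.715) = 0.7256; e^(−k_2 t) = e^(−2.06×1.715) = 0.02922.
D = 3.604 × (0.7256 − 0.02922) + 1.90 × 0.02922 = 2.510 + 0.05551 = 2.566 mg/L.
DO = C_s − D = 11.4 − 2.566 = 8.834 mg/L.

DO ≈ 8.83 mg/L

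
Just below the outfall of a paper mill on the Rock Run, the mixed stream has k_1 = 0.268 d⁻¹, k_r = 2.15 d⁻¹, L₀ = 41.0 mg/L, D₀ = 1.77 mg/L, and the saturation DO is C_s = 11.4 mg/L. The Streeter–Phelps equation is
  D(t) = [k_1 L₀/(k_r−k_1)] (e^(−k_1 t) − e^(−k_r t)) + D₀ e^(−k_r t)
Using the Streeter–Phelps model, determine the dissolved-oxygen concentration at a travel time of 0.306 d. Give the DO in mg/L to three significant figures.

k_1 L₀/(k_r−k_1) = 0.268×41.0/(2.15−0.268) = 10.99/1.882 = 5.838 mg/L.
e^(−k_1 t) = e^(−0.268×0.3060) = 0.9213; e^(−k_r t) = e^(−2.15×0.3060) = 0.5179.
D = 5.838 × (0.9213 − 0.5179) + 1.77 × 0.5179 = 2.355 + 0.9168 = 3.272 mg/L.
DO = C_s − D = 11.4 − 3.272 = 8.128 mg/L.

DO ≈ 8.13 mg/L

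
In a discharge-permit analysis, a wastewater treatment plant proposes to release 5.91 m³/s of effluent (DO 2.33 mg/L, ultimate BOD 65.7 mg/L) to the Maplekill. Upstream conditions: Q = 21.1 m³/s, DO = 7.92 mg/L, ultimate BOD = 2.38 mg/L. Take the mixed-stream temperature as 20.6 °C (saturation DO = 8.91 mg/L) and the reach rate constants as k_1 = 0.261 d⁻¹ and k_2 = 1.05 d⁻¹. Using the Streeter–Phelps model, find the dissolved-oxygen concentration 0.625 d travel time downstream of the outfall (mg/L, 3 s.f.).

Mixed DO = (21.1×7.92 + 5.91×2.33)/(21.1+5.91) = 180.9/27.01 = 6.697 mg/L.
Mixed L₀ = (21.1×2.38 + 5.91×65.7)/(27.01) = 438.5/27.01 = 16.23 mg/L.
Initial deficit D₀ = C_s − DO₀ = 8.91 − 6.697 = 2.213 mg/L.
D(0.625) = [0.261×16.23/(1.05−0.261)](e^(−0.261×0.625) − e^(−1.05×0.625)) + 2.213 e^(−1.05×0.625)
= 5.370 × (0.8495 − 0.5188) + 2.213 × 0.5188 = 2.924 mg/L.
DO = 8.91 − 2.924 = 5.986 mg/L.

DO ≈ 5.99 mg/L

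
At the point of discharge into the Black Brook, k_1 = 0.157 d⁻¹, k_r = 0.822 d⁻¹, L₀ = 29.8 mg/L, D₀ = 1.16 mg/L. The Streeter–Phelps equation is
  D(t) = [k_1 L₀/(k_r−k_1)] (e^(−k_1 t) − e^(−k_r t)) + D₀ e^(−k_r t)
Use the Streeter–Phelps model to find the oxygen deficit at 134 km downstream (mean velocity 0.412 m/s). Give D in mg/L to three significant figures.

Travel time t = x/v = 134 km / (0.412 m/s) = 134000 m / 0.412 m/s = 325200 s = 3.764 d.
k_1 L₀/(k_r−k_1) = 0.157×29.8/(0.822−0.157) = 4.679/0.6650 = 7.035 mg/L.
e^(−k_1 t) = e^(−0.157×3.764) = 0.5538; e^(−k_r t) = e^(−0.822×3.764) = 0.04531.
D = 7.035 × (0.5538 − 0.04531) + 1.16 × 0.04531 = 3.577 + 0.05255 = 3.630 mg/L.

D ≈ 3.63 mg/L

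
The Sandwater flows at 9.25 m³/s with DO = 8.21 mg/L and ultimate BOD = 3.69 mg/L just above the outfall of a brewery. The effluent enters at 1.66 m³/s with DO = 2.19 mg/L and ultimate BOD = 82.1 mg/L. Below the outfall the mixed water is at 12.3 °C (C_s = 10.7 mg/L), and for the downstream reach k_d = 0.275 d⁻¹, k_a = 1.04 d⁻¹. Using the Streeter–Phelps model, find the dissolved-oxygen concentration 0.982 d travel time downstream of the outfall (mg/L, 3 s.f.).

DO ≈ 7.21 mg/L

Mixed DO = (9.25×8.21 + 1.66×2.19)/(9.25+1.66) = 79.58/10.91 = 7.294 mg/L.
Mixed L₀ = (9.25×3.69 + 1.66×82.1)/(10.91) = 170.4/10.91 = 15.62 mg/L.
Initial deficit D₀ = C_s − DO₀ = 10.7 − 7.294 = 3.406 mg/L.
D(0.982) = [0.275×15.62/(1.04−0.275)](e^(−0.275×0.982) − e^(−1.04×0.982)) + 3.406 e^(−1.04×0.982)
= 5.615 × (0.7633 − 0.3601) + 3.406 × 0.3601 = 3.491 mg/L.
DO = 10.7 − 3.491 = 7.209 mg/L.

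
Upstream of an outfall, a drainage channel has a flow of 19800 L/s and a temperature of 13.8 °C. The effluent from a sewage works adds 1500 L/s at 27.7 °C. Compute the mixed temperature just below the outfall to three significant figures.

Flow-weighted mixing: C = (Q_r C_r + Q_w C_w)/(Q_r + Q_w)
= (19800×13.8 + 1500×27.7)/(19800 + 1500) = 314800/21300 = 14.78 °C.

14.8 °C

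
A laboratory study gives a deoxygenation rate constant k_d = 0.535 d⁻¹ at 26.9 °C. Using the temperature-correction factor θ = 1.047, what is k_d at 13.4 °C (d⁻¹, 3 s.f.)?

k_d ≈ 0.288 d⁻¹

k_d(T₂) = k_d(T₁) · θ^(T₂−T₁) = 0.535 × 1.047^(13.4−26.9)
= 0.535 × 1.047^-13.5 = 0.535 × 0.5379 = 0.2878 d⁻¹.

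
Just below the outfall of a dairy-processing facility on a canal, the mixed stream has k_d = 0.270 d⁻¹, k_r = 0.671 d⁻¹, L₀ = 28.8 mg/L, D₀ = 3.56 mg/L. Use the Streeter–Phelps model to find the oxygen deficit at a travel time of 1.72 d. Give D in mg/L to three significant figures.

D ≈ 7.20 mg/L

k_d L₀/(k_r−k_d) = 0.270×28.8/(0.671−0.270) = 7.776/0.4010 = 19.39 mg/L.
e^(−k_d t) = e^(−0.270×1.720) = 0.6285; e^(−k_r t) = e^(−0.671×1.720) = 0.3153.
D = 19.39 × (0.6285 − 0.3153) + 3.56 × 0.3153 = 6.073 + 1.123 = 7.196 mg/L.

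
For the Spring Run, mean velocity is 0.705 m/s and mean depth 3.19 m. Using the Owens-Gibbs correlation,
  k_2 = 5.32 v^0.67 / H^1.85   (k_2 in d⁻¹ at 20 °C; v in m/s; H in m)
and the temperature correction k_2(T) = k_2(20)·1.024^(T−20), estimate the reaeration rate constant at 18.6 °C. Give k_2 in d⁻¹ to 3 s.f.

k_2(20) = 5.32 × 0.705^0.67 / 3.19^1.85 = 5.32 × 0.7912 / 8.551 = 0.4922 d⁻¹.
k_2(18.6) = 0.4922 × 1.024^(18.6−20) = 0.4922 × 0.9673 = 0.4762 d⁻¹.

k_2 ≈ 0.476 d⁻¹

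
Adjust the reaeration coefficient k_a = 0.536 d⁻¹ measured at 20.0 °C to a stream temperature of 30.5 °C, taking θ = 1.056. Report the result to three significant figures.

k_a(T₂) = k_a(T₁) · θ^(T₂−T₁) = 0.536 × 1.056^(30.5−20.0)
= 0.536 × 1.056^10.5 = 0.536 × 1.772 = 0.9498 d⁻¹.

k_a ≈ 0.950 d⁻¹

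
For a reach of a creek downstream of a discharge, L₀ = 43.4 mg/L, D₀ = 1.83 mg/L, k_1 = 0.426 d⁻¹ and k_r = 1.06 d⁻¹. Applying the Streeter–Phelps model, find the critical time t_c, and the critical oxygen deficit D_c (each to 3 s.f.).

t_c ≈ 1.34 d; D_c ≈ 9.87 mg/L

At the critical point dD/dt = 0, so k_1 L₀ e^(−k_1 t) = k_r D. Substituting D(t) from the Streeter–Phelps equation and solving for t gives
t_c = ln[(k_r/k_1)(1 − D₀(k_r−k_1)/(k_1 L₀))] / (k_r−k_1).
Here k_r−k_1 = 0.6340 d⁻¹ and 1 − D₀(k_r−k_1)/(k_1 L₀) = 1 − 1.83×0.6340/(0.426×43.4) = 0.9372, so
t_c = ln(2.488 × 0.9372) / 0.6340 = 0.8468 / 0.6340 = 1.336 d.
D_c = (k_1/k_r) L₀ e^(−k_1 t_c) = (0.426/1.06) × 43.4 × e^(−0.426×1.336) = 0.4019 × 43.4 × 0.5661 = 9.874 mg/L.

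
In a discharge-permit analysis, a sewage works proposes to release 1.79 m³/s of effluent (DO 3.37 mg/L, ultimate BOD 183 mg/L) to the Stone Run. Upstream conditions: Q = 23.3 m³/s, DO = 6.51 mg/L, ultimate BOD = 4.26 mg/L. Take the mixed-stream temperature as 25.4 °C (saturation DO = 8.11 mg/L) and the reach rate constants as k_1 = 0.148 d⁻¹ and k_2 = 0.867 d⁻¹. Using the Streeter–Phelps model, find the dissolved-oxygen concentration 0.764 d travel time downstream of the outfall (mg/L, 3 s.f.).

Mixed DO = (23.3×6.51 + 1.79×3.37)/(23.3+1.79) = 157.7/25.09 = 6.286 mg/L.
Mixed L₀ = (23.3×4.26 + 1.79×183)/(25.09) = 426.8/25.09 = 17.01 mg/L.
Initial deficit D₀ = C_s − DO₀ = 8.11 − 6.286 = 1.824 mg/L.
D(0.764) = [0.148×17.01/(0.867−0.148)](e^(−0.148×0.764) − e^(−0.867×0.764)) + 1.824 e^(−0.867×0.764)
= 3.502 × (0.8931 − 0.5156) + 1.824 × 0.5156 = 2.262 mg/L.
DO = 8.11 − 2.262 = 5.848 mg/L.

DO ≈ 5.85 mg/L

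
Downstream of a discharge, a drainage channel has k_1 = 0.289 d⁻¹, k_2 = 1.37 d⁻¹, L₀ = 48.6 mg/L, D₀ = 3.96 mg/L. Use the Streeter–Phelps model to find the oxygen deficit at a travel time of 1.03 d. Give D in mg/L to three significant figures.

D ≈ 7.44 mg/L

k_1 L₀/(k_2−k_1) = 0.289×48.6/(1.37−0.289) = 14.05/1.081 = 12.99 mg/L.
e^(−k_1 t) = e^(−0.289×1.030) = 0.7425; e^(−k_2 t) = e^(−1.37×1.030) = 0.2439.
D = 12.99 × (0.7425 − 0.2439) + 3.96 × 0.2439 = 6.479 + 0.9657 = 7.445 mg/L.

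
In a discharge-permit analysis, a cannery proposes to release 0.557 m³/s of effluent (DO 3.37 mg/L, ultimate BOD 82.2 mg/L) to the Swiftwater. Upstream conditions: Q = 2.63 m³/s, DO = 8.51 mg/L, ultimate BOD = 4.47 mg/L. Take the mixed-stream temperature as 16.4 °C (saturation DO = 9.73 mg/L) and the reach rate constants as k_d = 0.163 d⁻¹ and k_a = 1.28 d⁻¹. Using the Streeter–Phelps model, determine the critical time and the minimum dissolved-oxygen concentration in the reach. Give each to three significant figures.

Mixed DO = (2.63×8.51 + 0.557×3.37)/(2.63+0.557) = 24.26/3.187 = 7.612 mg/L.
Mixed L₀ = (2.63×4.47 + 0.557×82.2)/(3.187) = 57.54/3.187 = 18.06 mg/L.
Initial deficit D₀ = C_s − DO₀ = 9.73 − 7.612 = 2.118 mg/L.
t_c = (1/1.117) ln[(1.28/0.163)(1 − 2.118×1.117/(0.163×18.06))] = 0.8953 × ln(1.539) = 0.3860 d.
D_c = (0.163/1.28) × 18.06 × e^(−0.163×0.3860) = 0.1273 × 18.06 × 0.9390 = 2.159 mg/L.
Minimum DO = 9.73 − 2.159 = 7.571 mg/L.

t_c ≈ 0.386 d; minimum DO ≈ 7.57 mg/L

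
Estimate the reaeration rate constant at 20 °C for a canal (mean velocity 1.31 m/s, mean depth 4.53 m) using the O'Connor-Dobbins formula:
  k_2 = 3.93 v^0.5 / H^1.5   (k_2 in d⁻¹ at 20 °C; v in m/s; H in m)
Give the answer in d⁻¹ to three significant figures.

k_2 = 3.93 × 1.31^0.5 / 4.53^1.5 = 3.93 × 1.145 / 9.642 = 0.4665 d⁻¹.

k_2 ≈ 0.467 d⁻¹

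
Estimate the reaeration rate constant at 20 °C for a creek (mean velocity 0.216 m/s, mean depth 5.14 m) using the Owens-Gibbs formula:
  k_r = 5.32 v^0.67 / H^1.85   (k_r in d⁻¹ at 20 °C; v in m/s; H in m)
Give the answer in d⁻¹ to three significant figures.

k_r = 5.32 × 0.216^0.67 / 5.14^1.85 = 5.32 × 0.3582 / 20.67 = 0.09220 d⁻¹.

k_r ≈ 0.0922 d⁻¹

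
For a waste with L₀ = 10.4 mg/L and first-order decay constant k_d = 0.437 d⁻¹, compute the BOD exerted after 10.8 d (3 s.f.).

y_t = L₀(1 − e^(−k_d t)) = 10.4 × (1 − e^(−0.437×10.8))
= 10.4 × (1 − 0.008919) = 10.4 × 0.9911 = 10.31 mg/L.

y ≈ 10.3 mg/L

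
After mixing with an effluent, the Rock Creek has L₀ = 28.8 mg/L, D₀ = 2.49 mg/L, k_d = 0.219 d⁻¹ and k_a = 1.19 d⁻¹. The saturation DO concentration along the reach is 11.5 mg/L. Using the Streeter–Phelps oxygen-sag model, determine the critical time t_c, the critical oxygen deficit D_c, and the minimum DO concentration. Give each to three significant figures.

t_c ≈ 1.25 d; D_c ≈ 4.04 mg/L; min DO ≈ 7.46 mg/L

At the critical point dD/dt = 0, so k_d L₀ e^(−k_d t) = k_a D. Substituting D(t) from the Streeter–Phelps equation and solving for t gives
t_c = ln[(k_a/k_d)(1 − D₀(k_a−k_d)/(k_d L₀))] / (k_a−k_d).
Here k_a−k_d = 0.9710 d⁻¹ and 1 − D₀(k_a−k_d)/(k_d L₀) = 1 − 2.49×0.9710/(0.219×28.8) = 0.6167, so
t_c = ln(5.434 × 0.6167) / 0.9710 = 1.209 / 0.9710 = 1.245 d.
L(t_c) = L₀ e^(−k_d t_c) = 28.8 × 0.7613 = 21.93 mg/L, and at the critical point k_a D_c = k_d L, so D_c = (0.219/1.19) × 21.93 = 4.035 mg/L.
Minimum DO = C_s − D_c = 11.5 − 4.035 = 7.465 mg/L.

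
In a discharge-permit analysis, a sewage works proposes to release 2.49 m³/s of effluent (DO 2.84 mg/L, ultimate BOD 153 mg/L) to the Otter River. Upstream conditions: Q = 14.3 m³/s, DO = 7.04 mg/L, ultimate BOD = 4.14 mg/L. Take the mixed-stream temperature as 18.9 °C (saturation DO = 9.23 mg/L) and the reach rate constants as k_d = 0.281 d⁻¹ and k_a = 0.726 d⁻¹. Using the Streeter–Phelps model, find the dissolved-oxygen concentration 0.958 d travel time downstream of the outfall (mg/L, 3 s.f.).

DO ≈ 3.44 mg/L

Mixed DO = (14.3×7.04 + 2.49×2.84)/(14.3+2.49) = 107.7/16.79 = 6.417 mg/L.
Mixed L₀ = (14.3×4.14 + 2.49×153)/(16.79) = 440.2/16.79 = 26.22 mg/L.
Initial deficit D₀ = C_s − DO₀ = 9.23 − 6.417 = 2.813 mg/L.
D(0.958) = [0.281×26.22/(0.726−0.281)](e^(−0.281×0.958) − e^(−0.726×0.958)) + 2.813 e^(−0.726×0.958)
= 16.55 × (0.7640 − 0.4988) + 2.813 × 0.4988 = 5.793 mg/L.
DO = 9.23 − 5.793 = 3.437 mg/L.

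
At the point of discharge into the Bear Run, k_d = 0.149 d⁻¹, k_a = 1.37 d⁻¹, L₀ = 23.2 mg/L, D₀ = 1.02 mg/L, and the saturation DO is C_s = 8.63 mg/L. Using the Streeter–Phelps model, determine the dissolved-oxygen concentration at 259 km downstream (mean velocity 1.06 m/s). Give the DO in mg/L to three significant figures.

Travel time t = x/v = 259 km / (1.06 m/s) = 259000 m / 1.06 m/s = 244300 s = 2.828 d.
k_d L₀/(k_a−k_d) = 0.149×23.2/(1.37−0.149) = 3.457/1.221 = 2.831 mg/L.
e^(−k_d t) = e^(−0.149×2.828) = 0.6561; e^(−k_a t) = e^(−1.37×2.828) = 0.02077.
D = 2.831 × (0.6561 − 0.02077) + 1.02 × 0.02077 = 1.799 + 0.02118 = 1.820 mg/L.
DO = C_s − D = 8.63 − 1.820 = 6.810 mg/L.

DO ≈ 6.81 mg/L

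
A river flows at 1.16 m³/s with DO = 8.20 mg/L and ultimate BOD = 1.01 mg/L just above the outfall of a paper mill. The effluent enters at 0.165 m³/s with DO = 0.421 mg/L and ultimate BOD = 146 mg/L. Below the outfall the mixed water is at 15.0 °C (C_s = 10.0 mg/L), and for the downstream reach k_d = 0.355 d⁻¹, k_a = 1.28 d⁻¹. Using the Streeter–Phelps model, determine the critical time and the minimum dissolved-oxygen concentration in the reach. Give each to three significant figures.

Mixed DO = (1.16×8.20 + 0.165×0.421)/(1.16+0.165) = 9.581/1.325 = 7.231 mg/L.
Mixed L₀ = (1.16×1.01 + 0.165×146)/(1.325) = 25.26/1.325 = 19.07 mg/L.
Initial deficit D₀ = C_s − DO₀ = 10.0 − 7.231 = 2.769 mg/L.
t_c = (1/0.9250) ln[(1.28/0.355)(1 − 2.769×0.9250/(0.355×19.07))] = 1.081 × ln(2.241) = 0.8725 d.
D_c = (0.355/1.28) × 19.07 × e^(−0.355×0.8725) = 0.2773 × 19.07 × 0.7336 = 3.879 mg/L.
Minimum DO = 10.0 − 3.879 = 6.121 mg/L.

t_c ≈ 0.872 d; minimum DO ≈ 6.12 mg/L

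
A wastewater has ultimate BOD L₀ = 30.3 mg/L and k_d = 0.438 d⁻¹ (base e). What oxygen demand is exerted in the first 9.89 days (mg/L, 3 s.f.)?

y ≈ 29.9 mg/L

y_t = L₀(1 − e^(−k_d t)) = 30.3 × (1 − e^(−0.438×9.89))
= 30.3 × (1 − 0.01314) = 30.3 × 0.9869 = 29.90 mg/L.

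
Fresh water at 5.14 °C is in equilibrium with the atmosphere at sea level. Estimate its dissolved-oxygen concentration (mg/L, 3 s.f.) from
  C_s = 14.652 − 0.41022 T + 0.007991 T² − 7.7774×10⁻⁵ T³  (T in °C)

C_s = 14.652 − 0.41022×5.14 + 0.007991×5.14² − 7.7774×10⁻⁵×5.14³ = 12.74 mg/L.

C_s ≈ 12.7 mg/L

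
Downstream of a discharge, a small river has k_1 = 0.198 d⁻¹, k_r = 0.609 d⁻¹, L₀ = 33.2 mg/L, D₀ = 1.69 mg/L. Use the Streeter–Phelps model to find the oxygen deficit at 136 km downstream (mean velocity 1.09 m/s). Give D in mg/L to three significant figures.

Travel time t = x/v = 136 km / (1.09 m/s) = 136000 m / 1.09 m/s = 124800 s = 1.444 d.
k_1 L₀/(k_r−k_1) = 0.198×33.2/(0.609−0.198) = 6.574/0.4110 = 15.99 mg/L.
e^(−k_1 t) = e^(−0.198×1.444) = 0.7513; e^(−k_r t) = e^(−0.609×1.444) = 0.4150.
D = 15.99 × (0.7513 − 0.4150) + 1.69 × 0.4150 = 5.379 + 0.7014 = 6.080 mg/L.

D ≈ 6.08 mg/L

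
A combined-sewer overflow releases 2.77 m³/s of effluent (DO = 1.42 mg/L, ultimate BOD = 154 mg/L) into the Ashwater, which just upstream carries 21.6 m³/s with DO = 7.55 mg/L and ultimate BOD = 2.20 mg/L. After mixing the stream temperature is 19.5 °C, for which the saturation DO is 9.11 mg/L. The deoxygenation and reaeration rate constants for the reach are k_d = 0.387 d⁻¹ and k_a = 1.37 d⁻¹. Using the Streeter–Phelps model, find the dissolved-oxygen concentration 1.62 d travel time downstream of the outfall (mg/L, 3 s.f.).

Mixed DO = (21.6×7.55 + 2.77×1.42)/(21.6+2.77) = 167.0/24.37 = 6.853 mg/L.
Mixed L₀ = (21.6×2.20 + 2.77×154)/(24.37) = 474.1/24.37 = 19.45 mg/L.
Initial deficit D₀ = C_s − DO₀ = 9.11 − 6.853 = 2.257 mg/L.
D(1.62) = [0.387×19.45/(1.37−0.387)](e^(−0.387×1.62) − e^(−1.37×1.62)) + 2.257 e^(−1.37×1.62)
= 7.659 × (0.5342 − 0.1087) + 2.257 × 0.1087 = 3.505 mg/L.
DO = 9.11 − 3.505 = 5.605 mg/L.

DO ≈ 5.61 mg/L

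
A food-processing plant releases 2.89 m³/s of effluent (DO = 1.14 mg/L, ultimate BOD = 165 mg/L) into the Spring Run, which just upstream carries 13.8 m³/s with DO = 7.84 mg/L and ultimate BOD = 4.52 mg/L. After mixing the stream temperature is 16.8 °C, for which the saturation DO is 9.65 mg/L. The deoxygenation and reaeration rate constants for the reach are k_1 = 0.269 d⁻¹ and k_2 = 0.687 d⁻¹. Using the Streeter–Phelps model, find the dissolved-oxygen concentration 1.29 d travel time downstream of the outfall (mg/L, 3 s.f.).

Mixed DO = (13.8×7.84 + 2.89×1.14)/(13.8+2.89) = 111.5/16.69 = 6.680 mg/L.
Mixed L₀ = (13.8×4.52 + 2.89×165)/(16.69) = 539.2/16.69 = 32.31 mg/L.
Initial deficit D₀ = C_s − DO₀ = 9.65 − 6.680 = 2.970 mg/L.
D(1.29) = [0.269×32.31/(0.687−0.269)](e^(−0.269×1.29) − e^(−0.687×1.29)) + 2.970 e^(−0.687×1.29)
= 20.79 × (0.7068 − 0.4122) + 2.970 × 0.4122 = 7.349 mg/L.
DO = 9.65 − 7.349 = 2.301 mg/L.

DO ≈ 2.30 mg/L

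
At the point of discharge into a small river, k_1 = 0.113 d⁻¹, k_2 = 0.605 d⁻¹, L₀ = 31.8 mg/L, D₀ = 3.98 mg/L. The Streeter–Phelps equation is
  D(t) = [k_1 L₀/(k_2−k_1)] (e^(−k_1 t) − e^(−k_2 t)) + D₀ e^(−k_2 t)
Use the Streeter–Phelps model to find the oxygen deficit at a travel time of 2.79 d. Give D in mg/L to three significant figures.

k_1 L₀/(k_2−k_1) = 0.113×31.8/(0.605−0.113) = 3.593/0.4920 = 7.304 mg/L.
e^(−k_1 t) = e^(−0.113×2.790) = 0.7296; e^(−k_2 t) = e^(−0.605×2.790) = 0.1849.
D = 7.304 × (0.7296 − 0.1849) + 3.98 × 0.1849 = 3.978 + 0.7359 = 4.714 mg/L.

D ≈ 4.71 mg/L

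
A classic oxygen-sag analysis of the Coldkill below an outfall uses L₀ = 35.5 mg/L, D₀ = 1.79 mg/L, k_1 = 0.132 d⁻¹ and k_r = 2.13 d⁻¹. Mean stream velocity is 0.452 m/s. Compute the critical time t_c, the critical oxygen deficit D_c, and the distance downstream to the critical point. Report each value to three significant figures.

With k_r/k_1 = 16.14 and 1 − D₀(k_r−k_1)/(k_1 L₀) = 0.2368,
t_c = ln(16.14 × 0.2368) / (2.13 − 0.132) = ln(3.821) / 1.998 = 1.340/1.998 = 0.6709 d.
L(t_c) = L₀ e^(−k_1 t_c) = 35.5 × 0.9152 = 32.49 mg/L, and at the critical point k_r D_c = k_1 L, so D_c = (0.132/2.13) × 32.49 = 2.014 mg/L.
x_c = v t_c = 0.452 m/s × 0.6709 d × 86400 s/d = 26200 m ≈ 26.2 km.

t_c ≈ 0.671 d; D_c ≈ 2.01 mg/L; x_c ≈ 26.2 km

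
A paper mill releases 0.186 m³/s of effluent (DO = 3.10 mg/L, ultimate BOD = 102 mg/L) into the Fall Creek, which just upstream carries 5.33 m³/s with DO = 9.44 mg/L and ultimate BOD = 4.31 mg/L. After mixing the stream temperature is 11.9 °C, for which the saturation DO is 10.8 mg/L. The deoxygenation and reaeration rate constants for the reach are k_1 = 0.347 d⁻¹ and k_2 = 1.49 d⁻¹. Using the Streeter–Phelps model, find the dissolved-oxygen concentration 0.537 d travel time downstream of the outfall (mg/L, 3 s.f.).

Mixed DO = (5.33×9.44 + 0.186×3.10)/(5.33+0.186) = 50.89/5.516 = 9.226 mg/L.
Mixed L₀ = (5.33×4.31 + 0.186×102)/(5.516) = 41.94/5.516 = 7.604 mg/L.
Initial deficit D₀ = C_s − DO₀ = 10.8 − 9.226 = 1.574 mg/L.
D(0.537) = [0.347×7.604/(1.49−0.347)](e^(−0.347×0.537) − e^(−1.49×0.537)) + 1.574 e^(−1.49×0.537)
= 2.309 × (0.8300 − 0.4493) + 1.574 × 0.4493 = 1.586 mg/L.
DO = 10.8 − 1.586 = 9.214 mg/L.

DO ≈ 9.21 mg/L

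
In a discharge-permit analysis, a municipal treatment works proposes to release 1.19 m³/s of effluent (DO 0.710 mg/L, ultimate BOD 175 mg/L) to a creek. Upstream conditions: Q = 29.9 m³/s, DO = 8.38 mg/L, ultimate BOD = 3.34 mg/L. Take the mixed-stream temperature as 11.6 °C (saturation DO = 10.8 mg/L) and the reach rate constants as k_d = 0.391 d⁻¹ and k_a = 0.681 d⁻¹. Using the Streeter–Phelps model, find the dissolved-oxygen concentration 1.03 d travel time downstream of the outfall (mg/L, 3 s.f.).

DO ≈ 7.15 mg/L

Mixed DO = (29.9×8.38 + 1.19×0.710)/(29.9+1.19) = 251.4/31.09 = 8.086 mg/L.
Mixed L₀ = (29.9×3.34 + 1.19×175)/(31.09) = 308.1/31.09 = 9.910 mg/L.
Initial deficit D₀ = C_s − DO₀ = 10.8 − 8.086 = 2.714 mg/L.
D(1.03) = [0.391×9.910/(0.681−0.391)](e^(−0.391×1.03) − e^(−0.681×1.03)) + 2.714 e^(−0.681×1.03)
= 13.36 × (0.6685 − 0.4959) + 2.714 × 0.4959 = 3.652 mg/L.
DO = 10.8 − 3.652 = 7.148 mg/L.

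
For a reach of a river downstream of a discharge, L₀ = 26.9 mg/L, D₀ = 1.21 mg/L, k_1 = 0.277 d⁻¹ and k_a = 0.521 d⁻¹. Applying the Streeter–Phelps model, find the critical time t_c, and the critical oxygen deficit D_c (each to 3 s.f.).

t_c = [1/(k_a−k_1)] ln[(k_a/k_1)(1 − D₀(k_a−k_1)/(k_1 L₀))]
= [1/(0.521−0.277)] ln[(0.521/0.277)(1 − 1.21×0.2440/(0.277×26.9))]
= (1/0.2440) ln[1.881 × 0.9604] = 4.098 × ln(1.806) = 4.098 × 0.5913 = 2.423 d.
L(t_c) = L₀ e^(−k_1 t_c) = 26.9 × 0.5111 = 13.75 mg/L, and at the critical point k_a D_c = k_1 L, so D_c = (0.277/0.521) × 13.75 = 7.309 mg/L.

t_c ≈ 2.42 d; D_c ≈ 7.31 mg/L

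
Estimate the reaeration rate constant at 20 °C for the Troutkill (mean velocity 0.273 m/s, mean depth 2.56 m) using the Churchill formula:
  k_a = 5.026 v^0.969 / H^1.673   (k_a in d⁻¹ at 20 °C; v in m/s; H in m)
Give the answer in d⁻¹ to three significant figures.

k_a = 5.026 × 0.273^0.969 / 2.56^1.673 = 5.026 × 0.2842 / 4.819 = 0.2964 d⁻¹.

k_a ≈ 0.296 d⁻¹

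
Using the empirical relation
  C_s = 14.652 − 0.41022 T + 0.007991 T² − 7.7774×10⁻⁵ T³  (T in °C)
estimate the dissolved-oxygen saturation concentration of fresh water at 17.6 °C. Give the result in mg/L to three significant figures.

C_s = 14.652 − 0.41022×17.6 + 0.007991×17.6² − 7.7774×10⁻⁵×17.6³ = 9.483 mg/L.

C_s ≈ 9.48 mg/L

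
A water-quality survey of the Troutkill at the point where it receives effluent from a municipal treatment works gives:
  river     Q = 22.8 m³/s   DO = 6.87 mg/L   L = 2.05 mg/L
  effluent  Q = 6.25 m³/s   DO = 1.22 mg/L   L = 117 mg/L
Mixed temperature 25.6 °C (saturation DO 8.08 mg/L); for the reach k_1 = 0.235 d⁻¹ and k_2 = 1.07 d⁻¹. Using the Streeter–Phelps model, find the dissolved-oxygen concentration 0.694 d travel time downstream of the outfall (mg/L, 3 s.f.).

Mixed DO = (22.8×6.87 + 6.25×1.22)/(22.8+6.25) = 164.3/29.05 = 5.654 mg/L.
Mixed L₀ = (22.8×2.05 + 6.25×117)/(29.05) = 778.0/29.05 = 26.78 mg/L.
Initial deficit D₀ = C_s − DO₀ = 8.08 − 5.654 = 2.426 mg/L.
D(0.694) = [0.235×26.78/(1.07−0.235)](e^(−0.235×0.694) − e^(−1.07×0.694)) + 2.426 e^(−1.07×0.694)
= 7.537 × (0.8495 − 0.4759) + 2.426 × 0.4759 = 3.970 mg/L.
DO = 8.08 − 3.970 = 4.110 mg/L.

DO ≈ 4.11 mg/L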